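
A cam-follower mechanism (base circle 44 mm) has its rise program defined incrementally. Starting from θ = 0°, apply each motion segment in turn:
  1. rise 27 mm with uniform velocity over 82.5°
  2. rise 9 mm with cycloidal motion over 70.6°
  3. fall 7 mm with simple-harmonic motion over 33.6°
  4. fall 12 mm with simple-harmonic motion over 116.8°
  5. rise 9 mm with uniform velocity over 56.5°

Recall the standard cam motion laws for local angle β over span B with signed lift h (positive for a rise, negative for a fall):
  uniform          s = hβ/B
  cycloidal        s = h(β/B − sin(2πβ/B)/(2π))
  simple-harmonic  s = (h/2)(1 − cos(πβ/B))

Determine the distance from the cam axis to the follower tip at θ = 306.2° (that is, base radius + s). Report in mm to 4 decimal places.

seg 1 [0°–82.5°] uniform, h=27: full span → s += 27 → s = 27.0000
seg 2 [82.5°–153.1°] cycloidal, h=9: full span → s += 9 → s = 36.0000
seg 3 [153.1°–186.7°] simple-harmonic, h=-7: full span → s += -7 → s = 29.0000
seg 4 [186.7°–303.5°] simple-harmonic, h=-12: full span → s += -12 → s = 17.0000
seg 5 [303.5°–360°] uniform, h=9: θ=306.2° here. β=2.7, B=56.5. 9·2.7/56.5 = 0.4301 → s = 17.4301
radial distance = base radius + s = 44 + 17.4301 = 61.4301

61.4301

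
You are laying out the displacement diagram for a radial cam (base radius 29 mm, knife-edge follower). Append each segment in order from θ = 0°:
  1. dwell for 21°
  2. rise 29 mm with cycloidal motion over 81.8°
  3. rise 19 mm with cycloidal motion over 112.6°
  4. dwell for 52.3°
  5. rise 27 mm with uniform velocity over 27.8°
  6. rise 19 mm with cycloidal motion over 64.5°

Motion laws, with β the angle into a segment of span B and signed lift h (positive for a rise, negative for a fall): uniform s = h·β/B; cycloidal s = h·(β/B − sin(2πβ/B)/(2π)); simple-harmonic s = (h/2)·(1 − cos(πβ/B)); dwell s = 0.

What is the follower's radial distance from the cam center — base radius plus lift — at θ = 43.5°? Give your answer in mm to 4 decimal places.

seg 1 [0°–21°] dwell: s stays 0.0000
seg 2 [21°–102.8°] cycloidal, h=29: θ=43.5° here. β=22.5, B=81.8. 29·(0.2751 − sin(2π·0.2751)/(2π)) = 3.4184 → s = 3.4184
radial distance = base radius + s = 29 + 3.4184 = 32.4184

32.4184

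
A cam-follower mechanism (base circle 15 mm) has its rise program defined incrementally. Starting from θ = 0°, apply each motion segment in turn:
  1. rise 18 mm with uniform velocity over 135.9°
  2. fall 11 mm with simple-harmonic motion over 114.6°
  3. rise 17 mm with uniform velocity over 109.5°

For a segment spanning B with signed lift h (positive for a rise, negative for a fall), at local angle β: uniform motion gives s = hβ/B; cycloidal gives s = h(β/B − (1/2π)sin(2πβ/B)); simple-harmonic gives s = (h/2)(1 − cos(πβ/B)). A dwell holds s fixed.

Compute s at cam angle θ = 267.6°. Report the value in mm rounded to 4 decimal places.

seg 1 [0°–135.9°] uniform, h=18: full span → s += 18 → s = 18.0000
seg 2 [135.9°–250.5°] simple-harmonic, h=-11: full span → s += -11 → s = 7.0000
seg 3 [250.5°–360°] uniform, h=17: θ=267.6° here. β=17.1, B=109.5. 17·17.1/109.5 = 2.6548 → s = 9.6548

9.6548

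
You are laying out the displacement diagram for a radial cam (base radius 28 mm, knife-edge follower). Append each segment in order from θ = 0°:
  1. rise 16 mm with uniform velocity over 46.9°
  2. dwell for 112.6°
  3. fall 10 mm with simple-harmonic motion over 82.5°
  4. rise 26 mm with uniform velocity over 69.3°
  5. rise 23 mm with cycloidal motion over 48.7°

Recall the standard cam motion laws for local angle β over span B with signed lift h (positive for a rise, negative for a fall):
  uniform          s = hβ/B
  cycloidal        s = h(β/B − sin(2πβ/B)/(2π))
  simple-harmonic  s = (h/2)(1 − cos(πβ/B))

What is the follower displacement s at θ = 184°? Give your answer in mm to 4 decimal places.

seg 1 [0°–46.9°] uniform, h=16: full span → s += 16 → s = 16.0000
seg 2 [46.9°–159.5°] dwell: s stays 16.0000
seg 3 [159.5°–242°] simple-harmonic, h=-10: θ=184° here. β=24.5, B=82.5. -10/2·(1 − cos(π·0.2970)) = -2.0227 → s = 13.9773

13.9773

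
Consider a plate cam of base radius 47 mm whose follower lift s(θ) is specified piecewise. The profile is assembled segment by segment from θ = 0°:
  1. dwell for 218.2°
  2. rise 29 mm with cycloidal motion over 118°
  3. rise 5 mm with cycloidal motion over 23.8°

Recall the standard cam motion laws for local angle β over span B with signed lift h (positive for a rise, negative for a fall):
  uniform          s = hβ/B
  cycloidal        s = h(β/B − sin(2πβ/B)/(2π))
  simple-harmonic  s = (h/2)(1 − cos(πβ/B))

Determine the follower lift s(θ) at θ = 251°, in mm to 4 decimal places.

seg 1 [0°–218.2°] dwell: s stays 0.0000
seg 2 [218.2°–336.2°] cycloidal, h=29: θ=251° here. β=32.8, B=118. 29·(0.2780 − sin(2π·0.2780)/(2π)) = 3.5166 → s = 3.5166

3.5166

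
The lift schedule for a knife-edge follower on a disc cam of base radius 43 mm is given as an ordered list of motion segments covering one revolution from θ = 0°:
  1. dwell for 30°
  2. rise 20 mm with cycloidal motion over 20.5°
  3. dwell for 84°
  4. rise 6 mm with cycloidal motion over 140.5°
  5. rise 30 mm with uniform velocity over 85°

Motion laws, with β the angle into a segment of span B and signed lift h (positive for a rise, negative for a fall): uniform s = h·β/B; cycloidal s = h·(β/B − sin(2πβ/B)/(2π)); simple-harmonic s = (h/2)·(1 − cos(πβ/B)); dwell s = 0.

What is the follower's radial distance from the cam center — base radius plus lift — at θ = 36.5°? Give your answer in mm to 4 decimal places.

seg 1 [0°–30°] dwell: s stays 0.0000
seg 2 [30°–50.5°] cycloidal, h=20: θ=36.5° here. β=6.5, B=20.5. 20·(0.3171 − sin(2π·0.3171)/(2π)) = 3.4369 → s = 3.4369
radial distance = base radius + s = 43 + 3.4369 = 46.4369

46.4369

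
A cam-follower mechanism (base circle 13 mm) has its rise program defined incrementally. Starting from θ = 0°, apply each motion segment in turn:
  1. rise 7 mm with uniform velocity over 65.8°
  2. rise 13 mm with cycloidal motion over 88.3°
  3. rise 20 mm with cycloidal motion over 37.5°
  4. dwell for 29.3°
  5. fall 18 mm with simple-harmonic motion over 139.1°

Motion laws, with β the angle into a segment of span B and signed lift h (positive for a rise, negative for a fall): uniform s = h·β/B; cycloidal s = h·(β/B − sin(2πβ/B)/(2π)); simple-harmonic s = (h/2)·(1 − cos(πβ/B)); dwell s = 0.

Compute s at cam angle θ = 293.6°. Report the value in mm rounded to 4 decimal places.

seg 1 [0°–65.8°] uniform, h=7: full span → s += 7 → s = 7.0000
seg 2 [65.8°–154.1°] cycloidal, h=13: full span → s += 13 → s = 20.0000
seg 3 [154.1°–191.6°] cycloidal, h=20: full span → s += 20 → s = 40.0000
seg 4 [191.6°–220.9°] dwell: s stays 40.0000
seg 5 [220.9°–360°] simple-harmonic, h=-18: θ=293.6° here. β=72.7, B=139.1. -18/2·(1 − cos(π·0.5226)) = -9.6397 → s = 30.3603

30.3603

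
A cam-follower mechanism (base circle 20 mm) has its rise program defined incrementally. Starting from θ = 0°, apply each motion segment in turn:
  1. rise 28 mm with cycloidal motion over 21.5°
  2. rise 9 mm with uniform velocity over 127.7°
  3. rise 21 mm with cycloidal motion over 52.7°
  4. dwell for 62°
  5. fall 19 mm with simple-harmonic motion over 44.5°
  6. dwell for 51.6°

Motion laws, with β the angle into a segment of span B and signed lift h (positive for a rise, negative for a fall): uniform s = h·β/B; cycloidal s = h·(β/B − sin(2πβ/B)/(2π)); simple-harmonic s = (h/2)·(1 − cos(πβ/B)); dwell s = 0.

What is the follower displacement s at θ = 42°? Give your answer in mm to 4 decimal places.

seg 1 [0°–21.5°] cycloidal, h=28: full span → s += 28 → s = 28.0000
seg 2 [21.5°–149.2°] uniform, h=9: θ=42° here. β=20.5, B=127.7. 9·20.5/127.7 = 1.4448 → s = 29.4448

29.4448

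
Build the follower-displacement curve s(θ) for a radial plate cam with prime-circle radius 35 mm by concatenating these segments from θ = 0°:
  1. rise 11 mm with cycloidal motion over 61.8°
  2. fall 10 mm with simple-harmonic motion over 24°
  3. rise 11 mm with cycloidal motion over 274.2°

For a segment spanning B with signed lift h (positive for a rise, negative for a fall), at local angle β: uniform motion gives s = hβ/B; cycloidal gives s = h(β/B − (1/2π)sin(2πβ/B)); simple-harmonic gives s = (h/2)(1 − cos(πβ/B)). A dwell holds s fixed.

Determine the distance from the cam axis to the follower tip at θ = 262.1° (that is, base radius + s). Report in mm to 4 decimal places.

seg 1 [0°–61.8°] cycloidal, h=11: full span → s += 11 → s = 11.0000
seg 2 [61.8°–85.8°] simple-harmonic, h=-10: full span → s += -10 → s = 1.0000
seg 3 [85.8°–360°] cycloidal, h=11: θ=262.1° here. β=176.3, B=274.2. 11·(0.6430 − sin(2π·0.6430)/(2π)) = 8.4420 → s = 9.4420
radial distance = base radius + s = 35 + 9.4420 = 44.4420

44.4420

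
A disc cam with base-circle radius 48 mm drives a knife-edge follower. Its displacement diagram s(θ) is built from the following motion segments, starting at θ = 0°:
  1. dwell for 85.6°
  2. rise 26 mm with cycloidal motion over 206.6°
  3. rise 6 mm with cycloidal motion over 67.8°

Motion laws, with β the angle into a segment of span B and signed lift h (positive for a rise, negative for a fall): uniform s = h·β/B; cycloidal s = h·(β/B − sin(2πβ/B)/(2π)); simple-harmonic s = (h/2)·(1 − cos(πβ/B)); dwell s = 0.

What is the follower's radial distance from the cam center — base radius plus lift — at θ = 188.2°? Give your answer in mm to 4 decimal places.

seg 1 [0°–85.6°] dwell: s stays 0.0000
seg 2 [85.6°–292.2°] cycloidal, h=26: θ=188.2° here. β=102.6, B=206.6. 26·(0.4966 − sin(2π·0.4966)/(2π)) = 12.8238 → s = 12.8238
radial distance = base radius + s = 48 + 12.8238 = 60.8238

60.8238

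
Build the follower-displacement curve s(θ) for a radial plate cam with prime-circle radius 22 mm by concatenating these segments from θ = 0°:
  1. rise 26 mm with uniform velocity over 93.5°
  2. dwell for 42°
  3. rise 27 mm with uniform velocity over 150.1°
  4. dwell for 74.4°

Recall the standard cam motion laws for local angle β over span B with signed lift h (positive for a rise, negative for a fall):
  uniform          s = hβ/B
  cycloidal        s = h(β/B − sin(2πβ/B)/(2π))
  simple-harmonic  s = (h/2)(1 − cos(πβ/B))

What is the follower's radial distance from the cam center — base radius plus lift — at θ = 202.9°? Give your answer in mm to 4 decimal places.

seg 1 [0°–93.5°] uniform, h=26: full span → s += 26 → s = 26.0000
seg 2 [93.5°–135.5°] dwell: s stays 26.0000
seg 3 [135.5°–285.6°] uniform, h=27: θ=202.9° here. β=67.4, B=150.1. 27·67.4/150.1 = 12.1239 → s = 38.1239
radial distance = base radius + s = 22 + 38.1239 = 60.1239

60.1239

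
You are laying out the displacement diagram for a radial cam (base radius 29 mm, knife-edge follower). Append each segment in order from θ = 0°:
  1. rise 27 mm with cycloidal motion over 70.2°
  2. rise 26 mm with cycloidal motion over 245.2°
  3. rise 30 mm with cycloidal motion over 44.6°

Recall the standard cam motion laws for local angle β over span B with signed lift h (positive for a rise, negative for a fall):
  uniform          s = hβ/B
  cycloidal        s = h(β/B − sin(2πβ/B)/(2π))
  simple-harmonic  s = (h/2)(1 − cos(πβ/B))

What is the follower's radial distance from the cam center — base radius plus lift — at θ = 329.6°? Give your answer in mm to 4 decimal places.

seg 1 [0°–70.2°] cycloidal, h=27: full span → s += 27 → s = 27.0000
seg 2 [70.2°–315.4°] cycloidal, h=26: full span → s += 26 → s = 53.0000
seg 3 [315.4°–360°] cycloidal, h=30: θ=329.6° here. β=14.2, B=44.6. 30·(0.3184 − sin(2π·0.3184)/(2π)) = 5.2109 → s = 58.2109
radial distance = base radius + s = 29 + 58.2109 = 87.2109

87.2109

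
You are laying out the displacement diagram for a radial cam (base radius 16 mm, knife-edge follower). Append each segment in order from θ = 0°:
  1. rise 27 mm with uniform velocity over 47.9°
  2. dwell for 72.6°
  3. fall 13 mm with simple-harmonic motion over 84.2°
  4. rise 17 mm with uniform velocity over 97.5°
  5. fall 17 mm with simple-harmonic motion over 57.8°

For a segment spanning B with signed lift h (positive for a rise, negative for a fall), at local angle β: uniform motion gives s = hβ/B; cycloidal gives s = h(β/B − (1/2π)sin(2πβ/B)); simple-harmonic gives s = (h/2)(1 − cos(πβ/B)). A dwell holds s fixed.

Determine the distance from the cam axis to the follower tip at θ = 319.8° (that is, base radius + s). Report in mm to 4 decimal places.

seg 1 [0°–47.9°] uniform, h=27: full span → s += 27 → s = 27.0000
seg 2 [47.9°–120.5°] dwell: s stays 27.0000
seg 3 [120.5°–204.7°] simple-harmonic, h=-13: full span → s += -13 → s = 14.0000
seg 4 [204.7°–302.2°] uniform, h=17: full span → s += 17 → s = 31.0000
seg 5 [302.2°–360°] simple-harmonic, h=-17: θ=319.8° here. β=17.6, B=57.8. -17/2·(1 − cos(π·0.3045)) = -3.6015 → s = 27.3985
radial distance = base radius + s = 16 + 27.3985 = 43.3985

43.3985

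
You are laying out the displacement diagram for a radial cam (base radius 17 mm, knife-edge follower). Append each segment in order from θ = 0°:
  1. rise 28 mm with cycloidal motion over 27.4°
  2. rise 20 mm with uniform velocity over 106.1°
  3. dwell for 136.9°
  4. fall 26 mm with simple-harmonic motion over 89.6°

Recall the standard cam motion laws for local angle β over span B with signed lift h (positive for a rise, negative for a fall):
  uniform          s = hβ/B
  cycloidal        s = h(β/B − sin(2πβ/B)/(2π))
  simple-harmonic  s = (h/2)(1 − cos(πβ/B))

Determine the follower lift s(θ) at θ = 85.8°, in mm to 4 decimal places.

seg 1 [0°–27.4°] cycloidal, h=28: full span → s += 28 → s = 28.0000
seg 2 [27.4°–133.5°] uniform, h=20: θ=85.8° here. β=58.4, B=106.1. 20·58.4/106.1 = 11.0085 → s = 39.0085

39.0085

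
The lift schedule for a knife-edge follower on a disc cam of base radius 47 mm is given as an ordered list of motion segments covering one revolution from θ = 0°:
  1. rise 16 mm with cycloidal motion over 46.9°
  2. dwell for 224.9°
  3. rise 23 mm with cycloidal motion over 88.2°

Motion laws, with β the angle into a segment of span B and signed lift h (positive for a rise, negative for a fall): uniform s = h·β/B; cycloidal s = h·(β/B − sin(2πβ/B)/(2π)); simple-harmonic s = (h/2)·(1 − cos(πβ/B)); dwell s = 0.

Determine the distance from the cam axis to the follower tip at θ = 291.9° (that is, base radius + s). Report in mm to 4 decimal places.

seg 1 [0°–46.9°] cycloidal, h=16: full span → s += 16 → s = 16.0000
seg 2 [46.9°–271.8°] dwell: s stays 16.0000
seg 3 [271.8°–360°] cycloidal, h=23: θ=291.9° here. β=20.1, B=88.2. 23·(0.2279 − sin(2π·0.2279)/(2π)) = 1.6162 → s = 17.6162
radial distance = base radius + s = 47 + 17.6162 = 64.6162

64.6162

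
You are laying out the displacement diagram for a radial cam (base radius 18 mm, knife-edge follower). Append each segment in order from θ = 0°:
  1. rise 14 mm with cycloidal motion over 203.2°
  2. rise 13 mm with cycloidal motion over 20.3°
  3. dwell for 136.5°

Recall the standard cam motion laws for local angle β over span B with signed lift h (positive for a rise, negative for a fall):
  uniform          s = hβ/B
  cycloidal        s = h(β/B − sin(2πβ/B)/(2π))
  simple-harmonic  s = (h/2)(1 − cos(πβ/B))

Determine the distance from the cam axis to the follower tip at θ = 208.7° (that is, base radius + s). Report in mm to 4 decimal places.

seg 1 [0°–203.2°] cycloidal, h=14: full span → s += 14 → s = 14.0000
seg 2 [203.2°–223.5°] cycloidal, h=13: θ=208.7° here. β=5.5, B=20.3. 13·(0.2709 − sin(2π·0.2709)/(2π)) = 1.4710 → s = 15.4710
radial distance = base radius + s = 18 + 15.4710 = 33.4710

33.4710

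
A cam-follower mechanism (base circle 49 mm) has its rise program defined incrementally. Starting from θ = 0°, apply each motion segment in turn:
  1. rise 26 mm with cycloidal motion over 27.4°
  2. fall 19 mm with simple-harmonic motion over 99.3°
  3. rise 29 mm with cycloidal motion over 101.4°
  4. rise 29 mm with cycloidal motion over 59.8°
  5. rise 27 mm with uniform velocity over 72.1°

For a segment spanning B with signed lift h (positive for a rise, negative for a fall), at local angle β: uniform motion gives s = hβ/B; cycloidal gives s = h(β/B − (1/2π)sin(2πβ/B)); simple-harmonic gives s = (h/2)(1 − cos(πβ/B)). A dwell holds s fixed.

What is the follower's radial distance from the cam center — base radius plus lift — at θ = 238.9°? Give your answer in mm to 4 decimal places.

seg 1 [0°–27.4°] cycloidal, h=26: full span → s += 26 → s = 26.0000
seg 2 [27.4°–126.7°] simple-harmonic, h=-19: full span → s += -19 → s = 7.0000
seg 3 [126.7°–228.1°] cycloidal, h=29: full span → s += 29 → s = 36.0000
seg 4 [228.1°–287.9°] cycloidal, h=29: θ=238.9° here. β=10.8, B=59.8. 29·(0.1806 − sin(2π·0.1806)/(2π)) = 1.0538 → s = 37.0538
radial distance = base radius + s = 49 + 37.0538 = 86.0538

86.0538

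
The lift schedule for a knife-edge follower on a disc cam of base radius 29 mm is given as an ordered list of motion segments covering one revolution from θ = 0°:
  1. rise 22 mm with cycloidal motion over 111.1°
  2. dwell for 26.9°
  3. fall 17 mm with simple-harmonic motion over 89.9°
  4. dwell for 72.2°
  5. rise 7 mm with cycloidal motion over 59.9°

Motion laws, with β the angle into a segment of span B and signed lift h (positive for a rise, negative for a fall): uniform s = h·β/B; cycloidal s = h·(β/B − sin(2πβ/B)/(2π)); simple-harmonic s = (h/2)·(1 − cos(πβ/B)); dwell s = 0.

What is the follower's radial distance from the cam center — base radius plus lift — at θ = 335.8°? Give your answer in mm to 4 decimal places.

seg 1 [0°–111.1°] cycloidal, h=22: full span → s += 22 → s = 22.0000
seg 2 [111.1°–138°] dwell: s stays 22.0000
seg 3 [138°–227.9°] simple-harmonic, h=-17: full span → s += -17 → s = 5.0000
seg 4 [227.9°–300.1°] dwell: s stays 5.0000
seg 5 [300.1°–360°] cycloidal, h=7: θ=335.8° here. β=35.7, B=59.9. 7·(0.5960 − sin(2π·0.5960)/(2π)) = 4.8039 → s = 9.8039
radial distance = base radius + s = 29 + 9.8039 = 38.8039

38.8039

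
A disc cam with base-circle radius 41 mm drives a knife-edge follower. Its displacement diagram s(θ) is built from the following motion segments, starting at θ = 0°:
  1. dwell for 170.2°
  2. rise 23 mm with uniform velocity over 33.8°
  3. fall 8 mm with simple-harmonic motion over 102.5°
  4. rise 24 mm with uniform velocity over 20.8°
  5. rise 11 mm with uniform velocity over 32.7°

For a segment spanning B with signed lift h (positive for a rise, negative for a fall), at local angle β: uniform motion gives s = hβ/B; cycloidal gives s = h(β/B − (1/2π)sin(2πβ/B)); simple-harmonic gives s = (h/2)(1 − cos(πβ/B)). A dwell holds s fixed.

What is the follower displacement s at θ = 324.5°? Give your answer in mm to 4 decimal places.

seg 1 [0°–170.2°] dwell: s stays 0.0000
seg 2 [170.2°–204°] uniform, h=23: full span → s += 23 → s = 23.0000
seg 3 [204°–306.5°] simple-harmonic, h=-8: full span → s += -8 → s = 15.0000
seg 4 [306.5°–327.3°] uniform, h=24: θ=324.5° here. β=18, B=20.8. 24·18/20.8 = 20.7692 → s = 35.7692

35.7692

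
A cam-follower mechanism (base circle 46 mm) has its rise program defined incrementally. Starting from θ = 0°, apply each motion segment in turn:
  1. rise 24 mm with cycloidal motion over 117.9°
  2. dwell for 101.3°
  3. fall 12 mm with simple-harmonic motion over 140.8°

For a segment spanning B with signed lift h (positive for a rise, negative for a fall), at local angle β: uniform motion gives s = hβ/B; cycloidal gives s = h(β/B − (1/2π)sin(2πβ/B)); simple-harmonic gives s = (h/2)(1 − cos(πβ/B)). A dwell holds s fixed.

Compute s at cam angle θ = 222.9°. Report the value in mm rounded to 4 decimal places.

seg 1 [0°–117.9°] cycloidal, h=24: full span → s += 24 → s = 24.0000
seg 2 [117.9°–219.2°] dwell: s stays 24.0000
seg 3 [219.2°–360°] simple-harmonic, h=-12: θ=222.9° here. β=3.7, B=140.8. -12/2·(1 − cos(π·0.0263)) = -0.0204 → s = 23.9796

23.9796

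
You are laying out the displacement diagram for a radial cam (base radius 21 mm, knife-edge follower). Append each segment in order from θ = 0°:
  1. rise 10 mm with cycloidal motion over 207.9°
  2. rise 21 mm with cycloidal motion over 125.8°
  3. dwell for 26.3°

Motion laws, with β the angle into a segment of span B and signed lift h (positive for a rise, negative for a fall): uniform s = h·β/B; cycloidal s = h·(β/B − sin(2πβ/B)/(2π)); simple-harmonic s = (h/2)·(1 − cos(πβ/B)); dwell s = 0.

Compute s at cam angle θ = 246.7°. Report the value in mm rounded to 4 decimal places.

seg 1 [0°–207.9°] cycloidal, h=10: full span → s += 10 → s = 10.0000
seg 2 [207.9°–333.7°] cycloidal, h=21: θ=246.7° here. β=38.8, B=125.8. 21·(0.3084 − sin(2π·0.3084)/(2π)) = 3.3574 → s = 13.3574

13.3574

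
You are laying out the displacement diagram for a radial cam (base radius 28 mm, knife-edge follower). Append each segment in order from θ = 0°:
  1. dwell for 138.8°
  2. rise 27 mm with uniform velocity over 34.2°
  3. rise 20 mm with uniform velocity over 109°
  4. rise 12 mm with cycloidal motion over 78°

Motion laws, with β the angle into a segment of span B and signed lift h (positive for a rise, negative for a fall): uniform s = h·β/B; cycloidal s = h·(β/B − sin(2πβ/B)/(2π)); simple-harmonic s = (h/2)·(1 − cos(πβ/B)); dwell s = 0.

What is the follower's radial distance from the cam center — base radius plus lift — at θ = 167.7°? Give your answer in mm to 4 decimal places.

seg 1 [0°–138.8°] dwell: s stays 0.0000
seg 2 [138.8°–173°] uniform, h=27: θ=167.7° here. β=28.9, B=34.2. 27·28.9/34.2 = 22.8158 → s = 22.8158
radial distance = base radius + s = 28 + 22.8158 = 50.8158

50.8158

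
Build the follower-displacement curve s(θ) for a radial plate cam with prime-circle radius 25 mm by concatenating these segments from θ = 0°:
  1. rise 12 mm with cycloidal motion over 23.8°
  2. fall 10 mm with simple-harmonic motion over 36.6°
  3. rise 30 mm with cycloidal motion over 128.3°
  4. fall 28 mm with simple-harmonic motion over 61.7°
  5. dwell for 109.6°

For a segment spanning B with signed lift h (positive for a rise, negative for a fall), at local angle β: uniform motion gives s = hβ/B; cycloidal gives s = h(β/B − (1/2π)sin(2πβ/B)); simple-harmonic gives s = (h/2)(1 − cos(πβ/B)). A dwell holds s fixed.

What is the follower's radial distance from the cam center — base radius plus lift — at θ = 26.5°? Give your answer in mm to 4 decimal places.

seg 1 [0°–23.8°] cycloidal, h=12: full span → s += 12 → s = 12.0000
seg 2 [23.8°–60.4°] simple-harmonic, h=-10: θ=26.5° here. β=2.7, B=36.6. -10/2·(1 − cos(π·0.0738)) = -0.1337 → s = 11.8663
radial distance = base radius + s = 25 + 11.8663 = 36.8663

36.8663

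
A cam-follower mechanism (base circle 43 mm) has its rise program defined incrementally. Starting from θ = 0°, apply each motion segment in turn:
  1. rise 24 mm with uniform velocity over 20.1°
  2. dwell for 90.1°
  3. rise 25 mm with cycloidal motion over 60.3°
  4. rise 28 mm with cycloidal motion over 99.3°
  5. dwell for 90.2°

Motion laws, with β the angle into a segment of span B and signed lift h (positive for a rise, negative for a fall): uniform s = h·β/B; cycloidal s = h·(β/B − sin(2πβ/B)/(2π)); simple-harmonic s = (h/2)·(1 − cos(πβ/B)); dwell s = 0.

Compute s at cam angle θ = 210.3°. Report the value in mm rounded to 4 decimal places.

seg 1 [0°–20.1°] uniform, h=24: full span → s += 24 → s = 24.0000
seg 2 [20.1°–110.2°] dwell: s stays 24.0000
seg 3 [110.2°–170.5°] cycloidal, h=25: full span → s += 25 → s = 49.0000
seg 4 [170.5°–269.8°] cycloidal, h=28: θ=210.3° here. β=39.8, B=99.3. 28·(0.4008 − sin(2π·0.4008)/(2π)) = 8.6215 → s = 57.6215

57.6215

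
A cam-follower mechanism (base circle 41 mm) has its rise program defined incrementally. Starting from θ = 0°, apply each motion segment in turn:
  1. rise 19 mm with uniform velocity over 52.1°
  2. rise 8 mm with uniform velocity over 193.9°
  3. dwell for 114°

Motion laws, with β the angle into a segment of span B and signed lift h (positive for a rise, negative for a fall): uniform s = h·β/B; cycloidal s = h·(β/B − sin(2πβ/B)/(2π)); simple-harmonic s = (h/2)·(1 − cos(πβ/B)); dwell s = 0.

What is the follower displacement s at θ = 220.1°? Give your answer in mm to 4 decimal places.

seg 1 [0°–52.1°] uniform, h=19: full span → s += 19 → s = 19.0000
seg 2 [52.1°–246°] uniform, h=8: θ=220.1° here. β=168, B=193.9. 8·168/193.9 = 6.9314 → s = 25.9314

25.9314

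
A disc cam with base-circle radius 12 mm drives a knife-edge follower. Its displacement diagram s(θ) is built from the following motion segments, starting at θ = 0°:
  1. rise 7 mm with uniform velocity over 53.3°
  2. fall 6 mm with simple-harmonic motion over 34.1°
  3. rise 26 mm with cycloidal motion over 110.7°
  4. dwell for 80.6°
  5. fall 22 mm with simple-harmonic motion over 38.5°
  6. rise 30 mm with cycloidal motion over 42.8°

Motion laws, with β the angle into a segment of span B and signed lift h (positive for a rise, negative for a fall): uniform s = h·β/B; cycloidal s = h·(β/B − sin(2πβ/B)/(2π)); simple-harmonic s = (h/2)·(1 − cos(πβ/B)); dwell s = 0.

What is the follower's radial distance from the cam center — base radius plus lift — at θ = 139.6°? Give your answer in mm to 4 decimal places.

seg 1 [0°–53.3°] uniform, h=7: full span → s += 7 → s = 7.0000
seg 2 [53.3°–87.4°] simple-harmonic, h=-6: full span → s += -6 → s = 1.0000
seg 3 [87.4°–198.1°] cycloidal, h=26: θ=139.6° here. β=52.2, B=110.7. 26·(0.4715 − sin(2π·0.4715)/(2π)) = 11.5243 → s = 12.5243
radial distance = base radius + s = 12 + 12.5243 = 24.5243

24.5243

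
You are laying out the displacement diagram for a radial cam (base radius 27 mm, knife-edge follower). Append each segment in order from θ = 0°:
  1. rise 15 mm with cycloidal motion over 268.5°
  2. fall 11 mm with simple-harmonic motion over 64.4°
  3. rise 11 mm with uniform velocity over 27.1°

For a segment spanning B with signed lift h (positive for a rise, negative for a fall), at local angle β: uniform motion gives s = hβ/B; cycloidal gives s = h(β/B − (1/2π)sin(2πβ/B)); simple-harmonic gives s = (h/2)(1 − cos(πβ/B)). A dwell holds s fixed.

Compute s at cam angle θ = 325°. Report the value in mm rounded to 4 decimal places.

seg 1 [0°–268.5°] cycloidal, h=15: full span → s += 15 → s = 15.0000
seg 2 [268.5°–332.9°] simple-harmonic, h=-11: θ=325° here. β=56.5, B=64.4. -11/2·(1 − cos(π·0.8773)) = -10.5966 → s = 4.4034

4.4034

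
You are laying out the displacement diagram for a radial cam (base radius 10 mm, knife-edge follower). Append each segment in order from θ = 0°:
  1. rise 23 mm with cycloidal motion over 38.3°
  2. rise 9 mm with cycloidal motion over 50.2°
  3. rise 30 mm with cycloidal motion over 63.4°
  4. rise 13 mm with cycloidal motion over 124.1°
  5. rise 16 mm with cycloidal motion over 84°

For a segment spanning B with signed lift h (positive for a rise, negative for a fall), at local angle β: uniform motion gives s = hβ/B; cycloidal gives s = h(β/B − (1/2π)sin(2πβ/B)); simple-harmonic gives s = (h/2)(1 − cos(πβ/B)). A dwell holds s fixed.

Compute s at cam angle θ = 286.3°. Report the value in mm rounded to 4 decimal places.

seg 1 [0°–38.3°] cycloidal, h=23: full span → s += 23 → s = 23.0000
seg 2 [38.3°–88.5°] cycloidal, h=9: full span → s += 9 → s = 32.0000
seg 3 [88.5°–151.9°] cycloidal, h=30: full span → s += 30 → s = 62.0000
seg 4 [151.9°–276°] cycloidal, h=13: full span → s += 13 → s = 75.0000
seg 5 [276°–360°] cycloidal, h=16: θ=286.3° here. β=10.3, B=84. 16·(0.1226 − sin(2π·0.1226)/(2π)) = 0.1884 → s = 75.1884

75.1884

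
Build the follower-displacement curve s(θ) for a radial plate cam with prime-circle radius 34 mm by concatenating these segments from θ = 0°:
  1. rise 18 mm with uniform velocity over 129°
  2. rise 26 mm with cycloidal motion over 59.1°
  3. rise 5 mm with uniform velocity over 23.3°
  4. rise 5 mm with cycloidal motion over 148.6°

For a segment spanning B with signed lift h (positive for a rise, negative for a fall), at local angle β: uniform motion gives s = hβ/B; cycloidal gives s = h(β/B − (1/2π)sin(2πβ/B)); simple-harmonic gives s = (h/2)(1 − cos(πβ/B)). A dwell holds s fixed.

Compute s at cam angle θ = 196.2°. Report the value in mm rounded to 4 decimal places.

seg 1 [0°–129°] uniform, h=18: full span → s += 18 → s = 18.0000
seg 2 [129°–188.1°] cycloidal, h=26: full span → s += 26 → s = 44.0000
seg 3 [188.1°–211.4°] uniform, h=5: θ=196.2° here. β=8.1, B=23.3. 5·8.1/23.3 = 1.7382 → s = 45.7382

45.7382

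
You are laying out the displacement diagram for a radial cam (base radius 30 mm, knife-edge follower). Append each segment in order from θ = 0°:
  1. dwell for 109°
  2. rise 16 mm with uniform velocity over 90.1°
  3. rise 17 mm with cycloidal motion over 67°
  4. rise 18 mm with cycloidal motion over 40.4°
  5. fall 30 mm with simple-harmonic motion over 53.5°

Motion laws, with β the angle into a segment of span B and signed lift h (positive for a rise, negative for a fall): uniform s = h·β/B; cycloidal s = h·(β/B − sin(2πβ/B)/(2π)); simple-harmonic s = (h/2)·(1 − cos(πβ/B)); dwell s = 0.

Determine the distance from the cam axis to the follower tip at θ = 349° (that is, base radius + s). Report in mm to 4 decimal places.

seg 1 [0°–109°] dwell: s stays 0.0000
seg 2 [109°–199.1°] uniform, h=16: full span → s += 16 → s = 16.0000
seg 3 [199.1°–266.1°] cycloidal, h=17: full span → s += 17 → s = 33.0000
seg 4 [266.1°–306.5°] cycloidal, h=18: full span → s += 18 → s = 51.0000
seg 5 [306.5°–360°] simple-harmonic, h=-30: θ=349° here. β=42.5, B=53.5. -30/2·(1 − cos(π·0.7944)) = -26.9781 → s = 24.0219
radial distance = base radius + s = 30 + 24.0219 = 54.0219

54.0219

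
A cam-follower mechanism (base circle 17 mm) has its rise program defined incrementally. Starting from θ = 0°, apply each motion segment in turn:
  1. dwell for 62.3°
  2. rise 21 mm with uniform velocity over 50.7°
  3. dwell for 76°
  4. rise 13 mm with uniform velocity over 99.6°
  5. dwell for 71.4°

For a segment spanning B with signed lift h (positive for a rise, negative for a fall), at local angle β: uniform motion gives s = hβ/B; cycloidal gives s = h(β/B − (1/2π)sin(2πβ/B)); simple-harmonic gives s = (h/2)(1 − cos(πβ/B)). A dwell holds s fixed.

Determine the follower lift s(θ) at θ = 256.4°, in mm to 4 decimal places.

seg 1 [0°–62.3°] dwell: s stays 0.0000
seg 2 [62.3°–113°] uniform, h=21: full span → s += 21 → s = 21.0000
seg 3 [113°–189°] dwell: s stays 21.0000
seg 4 [189°–288.6°] uniform, h=13: θ=256.4° here. β=67.4, B=99.6. 13·67.4/99.6 = 8.7972 → s = 29.7972

29.7972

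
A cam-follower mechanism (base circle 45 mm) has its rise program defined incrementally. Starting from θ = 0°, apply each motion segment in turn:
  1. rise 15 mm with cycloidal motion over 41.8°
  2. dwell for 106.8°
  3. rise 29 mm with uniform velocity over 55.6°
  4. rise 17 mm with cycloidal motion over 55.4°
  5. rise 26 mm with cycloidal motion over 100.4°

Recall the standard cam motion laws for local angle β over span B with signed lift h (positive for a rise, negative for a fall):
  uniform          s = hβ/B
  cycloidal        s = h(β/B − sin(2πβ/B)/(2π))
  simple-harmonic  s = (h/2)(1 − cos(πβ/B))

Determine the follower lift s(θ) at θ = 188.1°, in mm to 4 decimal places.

seg 1 [0°–41.8°] cycloidal, h=15: full span → s += 15 → s = 15.0000
seg 2 [41.8°–148.6°] dwell: s stays 15.0000
seg 3 [148.6°–204.2°] uniform, h=29: θ=188.1° here. β=39.5, B=55.6. 29·39.5/55.6 = 20.6025 → s = 35.6025

35.6025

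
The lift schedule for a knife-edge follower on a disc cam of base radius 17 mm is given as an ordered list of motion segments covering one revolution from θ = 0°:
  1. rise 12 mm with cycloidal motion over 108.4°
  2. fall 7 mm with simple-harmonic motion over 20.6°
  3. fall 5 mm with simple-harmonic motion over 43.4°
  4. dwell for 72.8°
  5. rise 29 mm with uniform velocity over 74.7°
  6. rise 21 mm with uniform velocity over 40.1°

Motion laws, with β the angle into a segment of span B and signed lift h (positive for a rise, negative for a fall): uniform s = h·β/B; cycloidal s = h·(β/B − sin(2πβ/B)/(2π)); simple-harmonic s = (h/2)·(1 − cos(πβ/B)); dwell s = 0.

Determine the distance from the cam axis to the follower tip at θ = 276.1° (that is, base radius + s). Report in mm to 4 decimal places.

seg 1 [0°–108.4°] cycloidal, h=12: full span → s += 12 → s = 12.0000
seg 2 [108.4°–129°] simple-harmonic, h=-7: full span → s += -7 → s = 5.0000
seg 3 [129°–172.4°] simple-harmonic, h=-5: full span → s += -5 → s = 0.0000
seg 4 [172.4°–245.2°] dwell: s stays 0.0000
seg 5 [245.2°–319.9°] uniform, h=29: θ=276.1° here. β=30.9, B=74.7. 29·30.9/74.7 = 11.9960 → s = 11.9960
radial distance = base radius + s = 17 + 11.9960 = 28.9960

28.9960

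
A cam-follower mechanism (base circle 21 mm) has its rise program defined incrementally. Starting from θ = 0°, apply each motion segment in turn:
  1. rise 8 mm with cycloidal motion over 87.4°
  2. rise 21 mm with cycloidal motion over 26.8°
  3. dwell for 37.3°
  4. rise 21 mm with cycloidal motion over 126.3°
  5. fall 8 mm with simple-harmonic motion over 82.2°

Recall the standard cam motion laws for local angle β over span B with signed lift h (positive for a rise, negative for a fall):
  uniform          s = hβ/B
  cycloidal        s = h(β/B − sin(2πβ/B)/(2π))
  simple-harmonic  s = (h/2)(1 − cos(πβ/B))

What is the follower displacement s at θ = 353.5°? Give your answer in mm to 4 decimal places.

seg 1 [0°–87.4°] cycloidal, h=8: full span → s += 8 → s = 8.0000
seg 2 [87.4°–114.2°] cycloidal, h=21: full span → s += 21 → s = 29.0000
seg 3 [114.2°–151.5°] dwell: s stays 29.0000
seg 4 [151.5°–277.8°] cycloidal, h=21: full span → s += 21 → s = 50.0000
seg 5 [277.8°–360°] simple-harmonic, h=-8: θ=353.5° here. β=75.7, B=82.2. -8/2·(1 − cos(π·0.9209)) = -7.8772 → s = 42.1228

42.1228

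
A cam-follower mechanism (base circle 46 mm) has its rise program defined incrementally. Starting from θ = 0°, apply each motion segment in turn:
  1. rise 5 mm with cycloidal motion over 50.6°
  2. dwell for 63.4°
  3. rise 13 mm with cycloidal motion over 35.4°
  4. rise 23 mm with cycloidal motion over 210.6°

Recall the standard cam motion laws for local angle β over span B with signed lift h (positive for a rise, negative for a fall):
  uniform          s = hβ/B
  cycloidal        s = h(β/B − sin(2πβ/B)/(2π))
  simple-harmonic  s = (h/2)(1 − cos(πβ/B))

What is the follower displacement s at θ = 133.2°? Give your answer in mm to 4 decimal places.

seg 1 [0°–50.6°] cycloidal, h=5: full span → s += 5 → s = 5.0000
seg 2 [50.6°–114°] dwell: s stays 5.0000
seg 3 [114°–149.4°] cycloidal, h=13: θ=133.2° here. β=19.2, B=35.4. 13·(0.5424 − sin(2π·0.5424)/(2π)) = 7.5952 → s = 12.5952

12.5952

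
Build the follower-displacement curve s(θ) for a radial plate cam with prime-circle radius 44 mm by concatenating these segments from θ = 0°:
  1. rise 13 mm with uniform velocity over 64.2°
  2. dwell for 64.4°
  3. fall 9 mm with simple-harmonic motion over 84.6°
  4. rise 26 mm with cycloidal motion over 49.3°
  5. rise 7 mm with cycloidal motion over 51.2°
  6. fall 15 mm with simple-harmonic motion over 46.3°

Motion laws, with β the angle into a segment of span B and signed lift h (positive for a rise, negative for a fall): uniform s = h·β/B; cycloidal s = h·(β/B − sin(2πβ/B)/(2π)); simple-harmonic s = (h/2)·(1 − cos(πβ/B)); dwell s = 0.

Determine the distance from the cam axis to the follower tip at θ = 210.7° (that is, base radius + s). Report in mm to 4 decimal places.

seg 1 [0°–64.2°] uniform, h=13: full span → s += 13 → s = 13.0000
seg 2 [64.2°–128.6°] dwell: s stays 13.0000
seg 3 [128.6°–213.2°] simple-harmonic, h=-9: θ=210.7° here. β=82.1, B=84.6. -9/2·(1 − cos(π·0.9704)) = -8.9806 → s = 4.0194
radial distance = base radius + s = 44 + 4.0194 = 48.0194

48.0194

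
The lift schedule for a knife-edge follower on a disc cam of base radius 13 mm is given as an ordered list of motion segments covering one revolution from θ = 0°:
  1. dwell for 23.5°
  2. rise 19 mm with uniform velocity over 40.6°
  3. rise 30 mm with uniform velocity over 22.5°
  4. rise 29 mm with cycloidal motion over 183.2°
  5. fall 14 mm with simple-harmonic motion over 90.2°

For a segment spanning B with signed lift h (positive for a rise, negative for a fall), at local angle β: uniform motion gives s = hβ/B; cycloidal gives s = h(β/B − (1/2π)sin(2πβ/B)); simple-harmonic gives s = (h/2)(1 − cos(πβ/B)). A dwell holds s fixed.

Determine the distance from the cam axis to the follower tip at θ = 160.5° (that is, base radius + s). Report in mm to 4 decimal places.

seg 1 [0°–23.5°] dwell: s stays 0.0000
seg 2 [23.5°–64.1°] uniform, h=19: full span → s += 19 → s = 19.0000
seg 3 [64.1°–86.6°] uniform, h=30: full span → s += 30 → s = 49.0000
seg 4 [86.6°–269.8°] cycloidal, h=29: θ=160.5° here. β=73.9, B=183.2. 29·(0.4034 − sin(2π·0.4034)/(2π)) = 9.0652 → s = 58.0652
radial distance = base radius + s = 13 + 58.0652 = 71.0652

71.0652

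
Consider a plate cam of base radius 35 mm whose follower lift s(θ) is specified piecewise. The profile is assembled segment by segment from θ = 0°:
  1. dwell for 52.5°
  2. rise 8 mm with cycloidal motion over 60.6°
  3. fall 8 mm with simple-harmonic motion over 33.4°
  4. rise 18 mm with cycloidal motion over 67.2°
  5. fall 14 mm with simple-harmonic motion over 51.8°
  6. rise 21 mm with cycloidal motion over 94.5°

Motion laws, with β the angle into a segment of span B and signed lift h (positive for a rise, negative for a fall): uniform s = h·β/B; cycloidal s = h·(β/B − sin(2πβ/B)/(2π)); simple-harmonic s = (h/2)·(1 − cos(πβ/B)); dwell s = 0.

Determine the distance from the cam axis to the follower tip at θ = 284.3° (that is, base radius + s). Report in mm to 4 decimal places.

seg 1 [0°–52.5°] dwell: s stays 0.0000
seg 2 [52.5°–113.1°] cycloidal, h=8: full span → s += 8 → s = 8.0000
seg 3 [113.1°–146.5°] simple-harmonic, h=-8: full span → s += -8 → s = 0.0000
seg 4 [146.5°–213.7°] cycloidal, h=18: full span → s += 18 → s = 18.0000
seg 5 [213.7°–265.5°] simple-harmonic, h=-14: full span → s += -14 → s = 4.0000
seg 6 [265.5°–360°] cycloidal, h=21: θ=284.3° here. β=18.8, B=94.5. 21·(0.1989 − sin(2π·0.1989)/(2π)) = 1.0060 → s = 5.0060
radial distance = base radius + s = 35 + 5.0060 = 40.0060

40.0060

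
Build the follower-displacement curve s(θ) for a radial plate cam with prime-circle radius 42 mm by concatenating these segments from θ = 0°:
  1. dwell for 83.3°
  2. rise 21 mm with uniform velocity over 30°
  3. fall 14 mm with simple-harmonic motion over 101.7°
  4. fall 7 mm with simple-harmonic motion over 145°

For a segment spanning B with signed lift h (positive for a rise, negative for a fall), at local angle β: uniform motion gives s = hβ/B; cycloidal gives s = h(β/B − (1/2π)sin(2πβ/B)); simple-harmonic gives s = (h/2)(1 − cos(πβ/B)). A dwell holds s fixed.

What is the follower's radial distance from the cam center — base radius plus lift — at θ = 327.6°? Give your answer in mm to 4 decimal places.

seg 1 [0°–83.3°] dwell: s stays 0.0000
seg 2 [83.3°–113.3°] uniform, h=21: full span → s += 21 → s = 21.0000
seg 3 [113.3°–215°] simple-harmonic, h=-14: full span → s += -14 → s = 7.0000
seg 4 [215°–360°] simple-harmonic, h=-7: θ=327.6° here. β=112.6, B=145. -7/2·(1 − cos(π·0.7766)) = -6.1725 → s = 0.8275
radial distance = base radius + s = 42 + 0.8275 = 42.8275

42.8275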